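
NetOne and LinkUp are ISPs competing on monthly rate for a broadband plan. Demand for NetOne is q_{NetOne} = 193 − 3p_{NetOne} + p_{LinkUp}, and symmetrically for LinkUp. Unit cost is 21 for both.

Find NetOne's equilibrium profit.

NetOne's profit: π = (p_{NetOne} − 21)(193 − 3p_{NetOne} + p_{LinkUp}).
∂π/∂p_{NetOne} = 256 − 6p_{NetOne} + p_{LinkUp} = 0 ⇒ p_{NetOne} = 128/3 + (1/6)p_{LinkUp}.
By symmetry p_{LinkUp} = p_{NetOne}; substituting into the reaction function, (5/6)p_{NetOne} = 128/3 and p_{NetOne} = 51.2.
q_{NetOne} = 193 − 3·51.2 + 51.2 = 90.6.
Profit = (51.2 − 21)·90.6 = 2736.12.

2736.12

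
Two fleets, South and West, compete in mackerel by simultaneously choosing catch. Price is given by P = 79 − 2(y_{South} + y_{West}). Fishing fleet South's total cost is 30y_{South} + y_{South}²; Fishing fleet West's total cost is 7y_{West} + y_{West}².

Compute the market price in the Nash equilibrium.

48.75

Fishing fleet South's profit: π = y_{South}(79 − 2(y_{South} + y_{West})) − 30y_{South} − y_{South}².
∂π/∂y_{South} = 49 − 6y_{South} − 2y_{West} = 0, so y_{South} = 49/6 − (1/3)y_{West}.
By the same steps for West: y_{West} = 12 − (1/3)y_{South}.
Plugging y_{West} into South's best response: y_{South} = 49/6 − (1/3)(12 − (1/3)y_{South}) ⇒ (8/9)y_{South} = 25/6, so y_{South} = 4.6875.
Then y_{West} = 12 − (1/3)·4.6875 = 10.4375.
Equilibrium price: P = 79 − 2·15.125 = 48.75.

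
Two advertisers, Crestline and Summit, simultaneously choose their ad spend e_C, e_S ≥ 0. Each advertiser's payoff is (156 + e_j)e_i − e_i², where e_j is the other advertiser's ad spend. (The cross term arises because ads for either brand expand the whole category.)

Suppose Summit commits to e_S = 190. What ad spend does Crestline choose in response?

173

Crestline's payoff is (156 + e_S)e_C − e_C².
∂π/∂e_C = 156 + e_S − 2e_C = 0, so e_C = 78 + 0.5e_S.
At e_S = 190: e_C = 78 + 0.5·190 = 173.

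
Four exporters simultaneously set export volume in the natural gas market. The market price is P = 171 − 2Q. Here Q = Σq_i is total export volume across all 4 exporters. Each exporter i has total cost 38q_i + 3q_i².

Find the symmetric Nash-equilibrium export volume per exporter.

A representative exporter's profit is π_i = q_i(171 − 2Q) − 38q_i − 3q_i², with Q = q_i + Σ_{j≠i} q_j.
First-order condition: 133 − 10q_i − 2Σ_{j≠i} q_j = 0.
In a symmetric equilibrium every exporter chooses the same q, so Σ_{j≠i} q_j = 3q. The condition becomes 133 − 16q = 0, giving q = 133/16 = 8.3125.

8.3125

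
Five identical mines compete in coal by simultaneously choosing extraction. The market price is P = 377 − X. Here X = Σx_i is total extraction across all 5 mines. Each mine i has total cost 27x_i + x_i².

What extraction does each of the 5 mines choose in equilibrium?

43.75

A representative mine's profit is π_i = x_i(377 − X) − 27x_i − x_i², with X = x_i + Σ_{j≠i} x_j.
First-order condition: 350 − 4x_i − Σ_{j≠i} x_j = 0.
With identical mines, set every x_j = x: then 350 − 4x − 4x = 0, i.e. x = 350/8 = 43.75.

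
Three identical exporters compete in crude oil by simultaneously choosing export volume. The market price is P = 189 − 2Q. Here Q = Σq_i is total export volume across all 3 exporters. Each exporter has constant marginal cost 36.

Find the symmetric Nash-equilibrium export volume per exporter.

A representative exporter's profit is π_i = q_i(189 − 2Q) − 36q_i, with Q = q_i + Σ_{j≠i} q_j.
First-order condition: 153 − 4q_i − 2Σ_{j≠i} q_j = 0.
In a symmetric equilibrium every exporter chooses the same q, so Σ_{j≠i} q_j = 2q. The condition becomes 153 − 8q = 0, giving q = 153/8 = 19.125.

19.125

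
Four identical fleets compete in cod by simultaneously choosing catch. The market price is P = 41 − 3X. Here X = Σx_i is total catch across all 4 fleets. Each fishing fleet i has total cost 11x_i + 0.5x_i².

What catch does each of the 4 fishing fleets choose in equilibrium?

1.875

A representative fishing fleet's profit is π_i = x_i(41 − 3X) − 11x_i − 0.5x_i², with X = x_i + Σ_{j≠i} x_j.
First-order condition: 30 − 7x_i − 3Σ_{j≠i} x_j = 0.
In a symmetric equilibrium every fishing fleet chooses the same x, so Σ_{j≠i} x_j = 3x. The condition becomes 30 − 16x = 0, giving x = 30/16 = 1.875.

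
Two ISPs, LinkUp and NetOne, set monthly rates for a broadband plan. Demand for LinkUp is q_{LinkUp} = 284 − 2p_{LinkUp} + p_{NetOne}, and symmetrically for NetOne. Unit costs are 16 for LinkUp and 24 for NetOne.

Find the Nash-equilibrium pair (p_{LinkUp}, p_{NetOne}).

LinkUp's profit: π = (p_{LinkUp} − 16)(284 − 2p_{LinkUp} + p_{NetOne}).
∂π/∂p_{LinkUp} = 316 − 4p_{LinkUp} + p_{NetOne} = 0 ⇒ p_{LinkUp} = 79 + 0.25p_{NetOne}.
Similarly p_{NetOne} = 83 + 0.25p_{LinkUp}.
Substituting the second reaction function into the first: p_{LinkUp} = 79 + 0.25(83 + 0.25p_{LinkUp}), which gives 0.9375p_{LinkUp} = 99.75 ⇒ p_{LinkUp} = 106.4.
Then p_{NetOne} = 83 + 0.25·106.4 = 109.6.

106.4, 109.6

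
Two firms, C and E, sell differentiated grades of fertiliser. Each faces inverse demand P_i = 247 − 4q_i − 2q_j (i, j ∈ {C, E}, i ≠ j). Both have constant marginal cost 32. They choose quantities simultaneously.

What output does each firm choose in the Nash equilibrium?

21.5

Firm C's profit: π = q_C(247 − 4q_C − 2q_E) − 32q_C.
∂π/∂q_C = 215 − 8q_C − 2q_E = 0 ⇒ q_C = 26.875 − 0.25q_E.
The game is symmetric, so in equilibrium q_E = q_C: the reaction function gives 1.25q_C = 26.875, hence q_C = 21.5.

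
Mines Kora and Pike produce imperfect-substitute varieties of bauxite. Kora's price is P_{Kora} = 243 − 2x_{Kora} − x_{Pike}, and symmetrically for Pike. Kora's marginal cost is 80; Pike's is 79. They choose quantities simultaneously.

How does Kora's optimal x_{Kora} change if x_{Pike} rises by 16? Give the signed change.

Mine Kora's profit: π = x_{Kora}(243 − 2x_{Kora} − x_{Pike}) − 80x_{Kora}.
∂π/∂x_{Kora} = 163 − 4x_{Kora} − x_{Pike} = 0 ⇒ x_{Kora} = 40.75 − 0.25x_{Pike}.
The reaction-function slope is −0.25, so a 16-unit rise in x_{Pike} moves x_{Kora} by −0.25 × 16 = −4. Kora's best response falls — the actions are strategic substitutes.

-4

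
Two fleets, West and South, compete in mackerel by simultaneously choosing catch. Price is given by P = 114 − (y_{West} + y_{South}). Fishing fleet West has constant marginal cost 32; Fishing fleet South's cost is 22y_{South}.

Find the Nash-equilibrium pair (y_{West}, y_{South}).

Fishing fleet West's profit: π = y_{West}(114 − (y_{West} + y_{South})) − 32y_{West}.
∂π/∂y_{West} = 82 − 2y_{West} − y_{South} = 0, so y_{West} = 41 − 0.5y_{South}.
By the same steps for South: y_{South} = 46 − 0.5y_{West}.
Substituting the second reaction function into the first: y_{West} = 41 − 0.5(46 − 0.5y_{West}), which gives 0.75y_{West} = 18 ⇒ y_{West} = 24.
Then y_{South} = 46 − 0.5·24 = 34.

24, 34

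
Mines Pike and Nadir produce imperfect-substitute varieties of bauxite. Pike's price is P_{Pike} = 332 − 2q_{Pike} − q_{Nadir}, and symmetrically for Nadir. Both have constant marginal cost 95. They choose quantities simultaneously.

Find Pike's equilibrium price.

189.8

Mine Pike's profit: π = q_{Pike}(332 − 2q_{Pike} − q_{Nadir}) − 95q_{Pike}.
∂π/∂q_{Pike} = 237 − 4q_{Pike} − q_{Nadir} = 0 ⇒ q_{Pike} = 59.25 − 0.25q_{Nadir}.
The game is symmetric, so in equilibrium q_{Nadir} = q_{Pike}: the reaction function gives 1.25q_{Pike} = 59.25, hence q_{Pike} = 47.4.
P_{Pike} = 332 − 2·47.4 − 47.4 = 189.8.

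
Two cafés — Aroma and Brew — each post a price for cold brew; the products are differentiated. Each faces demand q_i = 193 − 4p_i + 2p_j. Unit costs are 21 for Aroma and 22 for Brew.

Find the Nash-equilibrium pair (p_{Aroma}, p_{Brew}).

46.3, 46.7

Aroma's profit: π = (p_{Aroma} − 21)(193 − 4p_{Aroma} + 2p_{Brew}).
∂π/∂p_{Aroma} = 277 − 8p_{Aroma} + 2p_{Brew} = 0 ⇒ p_{Aroma} = 34.625 + 0.25p_{Brew}.
Similarly p_{Brew} = 35.125 + 0.25p_{Aroma}.
Substituting the second reaction function into the first: p_{Aroma} = 34.625 + 0.25(35.125 + 0.25p_{Aroma}), which gives 0.9375p_{Aroma} = 1389/32 ⇒ p_{Aroma} = 46.3.
Then p_{Brew} = 35.125 + 0.25·46.3 = 46.7.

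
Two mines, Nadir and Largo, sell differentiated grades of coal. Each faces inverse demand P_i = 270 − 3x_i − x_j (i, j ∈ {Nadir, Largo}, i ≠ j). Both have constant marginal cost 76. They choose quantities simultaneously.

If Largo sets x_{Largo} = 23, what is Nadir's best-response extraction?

Mine Nadir's profit: π = x_{Nadir}(270 − 3x_{Nadir} − x_{Largo}) − 76x_{Nadir}.
∂π/∂x_{Nadir} = 194 − 6x_{Nadir} − x_{Largo} = 0 ⇒ x_{Nadir} = 97/3 − (1/6)x_{Largo}.
At x_{Largo} = 23: x_{Nadir} = 97/3 − (1/6)·23 = 28.5.

28.5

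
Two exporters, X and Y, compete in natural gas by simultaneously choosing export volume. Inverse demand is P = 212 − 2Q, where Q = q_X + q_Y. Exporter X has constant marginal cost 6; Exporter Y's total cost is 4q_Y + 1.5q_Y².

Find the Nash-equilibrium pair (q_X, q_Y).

42.75, 17.5

Exporter X's profit: π = q_X(212 − 2(q_X + q_Y)) − 6q_X.
∂π/∂q_X = 206 − 4q_X − 2q_Y = 0, so q_X = 51.5 − 0.5q_Y.
For Y: ∂π/∂q_Y = 208 − 7q_Y − 2q_X = 0 ⇒ q_Y = 208/7 − (2/7)q_X.
Substituting the second reaction function into the first: q_X = 51.5 − 0.5(208/7 − (2/7)q_X), which gives (6/7)q_X = 513/14 ⇒ q_X = 42.75.
Then q_Y = 208/7 − (2/7)·42.75 = 17.5.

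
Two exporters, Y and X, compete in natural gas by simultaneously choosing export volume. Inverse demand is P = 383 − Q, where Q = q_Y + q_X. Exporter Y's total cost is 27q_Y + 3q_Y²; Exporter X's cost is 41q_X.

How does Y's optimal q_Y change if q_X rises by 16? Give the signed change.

-2

Exporter Y's profit: π = q_Y(383 − (q_Y + q_X)) − 27q_Y − 3q_Y².
∂π/∂q_Y = 356 − 8q_Y − q_X = 0, so q_Y = 44.5 − 0.125q_X.
The reaction-function slope is −0.125, so a 16-unit rise in q_X moves q_Y by −0.125 × 16 = −2. Y's best response falls — the actions are strategic substitutes.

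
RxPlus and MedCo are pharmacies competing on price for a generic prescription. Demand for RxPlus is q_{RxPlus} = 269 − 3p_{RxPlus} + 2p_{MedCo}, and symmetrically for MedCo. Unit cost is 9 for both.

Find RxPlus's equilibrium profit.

12675

RxPlus's profit: π = (p_{RxPlus} − 9)(269 − 3p_{RxPlus} + 2p_{MedCo}).
∂π/∂p_{RxPlus} = 296 − 6p_{RxPlus} + 2p_{MedCo} = 0 ⇒ p_{RxPlus} = 148/3 + (1/3)p_{MedCo}.
The game is symmetric, so in equilibrium p_{MedCo} = p_{RxPlus}: the reaction function gives (2/3)p_{RxPlus} = 148/3, hence p_{RxPlus} = 74.
q_{RxPlus} = 269 − 3·74 + 2·74 = 195.
Profit = (74 − 9)·195 = 12675.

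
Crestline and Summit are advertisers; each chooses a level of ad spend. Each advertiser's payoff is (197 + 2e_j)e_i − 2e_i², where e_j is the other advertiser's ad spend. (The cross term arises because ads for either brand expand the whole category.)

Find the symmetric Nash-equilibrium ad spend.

Crestline's payoff is (197 + 2e_S)e_C − 2e_C².
∂π/∂e_C = 197 + 2e_S − 4e_C = 0, so e_C = 49.25 + 0.5e_S.
Setting e_C = e_S in the reaction function: e_C = 49.25 + 0.5e_C, so e_C = 49.25 / 0.5 = 98.5.

98.5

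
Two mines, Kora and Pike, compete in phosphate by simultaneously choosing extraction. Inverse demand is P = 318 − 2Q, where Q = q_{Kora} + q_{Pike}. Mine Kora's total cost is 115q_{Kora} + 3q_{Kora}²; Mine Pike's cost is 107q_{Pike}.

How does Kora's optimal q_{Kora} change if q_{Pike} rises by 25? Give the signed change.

-5

Mine Kora's profit: π = q_{Kora}(318 − 2(q_{Kora} + q_{Pike})) − 115q_{Kora} − 3q_{Kora}².
∂π/∂q_{Kora} = 203 − 10q_{Kora} − 2q_{Pike} = 0, so q_{Kora} = 20.3 − 0.2q_{Pike}.
The reaction-function slope is −0.2, so a 25-unit rise in q_{Pike} moves q_{Kora} by −0.2 × 25 = −5. Kora's best response falls — the actions are strategic substitutes.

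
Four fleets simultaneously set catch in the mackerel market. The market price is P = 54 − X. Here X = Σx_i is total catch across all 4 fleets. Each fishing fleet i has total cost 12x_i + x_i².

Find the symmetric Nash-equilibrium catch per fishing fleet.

A representative fishing fleet's profit is π_i = x_i(54 − X) − 12x_i − x_i², with X = x_i + Σ_{j≠i} x_j.
First-order condition: 42 − 4x_i − Σ_{j≠i} x_j = 0.
Imposing symmetry (x_j = x for all j) turns Σ_{j≠i} x_j into 3x, so 42 = 7x and x = 6.

6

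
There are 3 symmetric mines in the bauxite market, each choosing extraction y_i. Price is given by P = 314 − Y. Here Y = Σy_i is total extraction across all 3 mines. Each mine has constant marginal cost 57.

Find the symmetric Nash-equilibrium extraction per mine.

64.25

A representative mine's profit is π_i = y_i(314 − Y) − 57y_i, with Y = y_i + Σ_{j≠i} y_j.
First-order condition: 257 − 2y_i − Σ_{j≠i} y_j = 0.
With identical mines, set every y_j = y: then 257 − 2y − 2y = 0, i.e. y = 257/4 = 64.25.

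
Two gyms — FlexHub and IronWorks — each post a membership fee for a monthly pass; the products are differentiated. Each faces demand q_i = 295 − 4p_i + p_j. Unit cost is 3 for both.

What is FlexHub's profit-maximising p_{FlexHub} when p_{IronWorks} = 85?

FlexHub's profit: π = (p_{FlexHub} − 3)(295 − 4p_{FlexHub} + p_{IronWorks}).
∂π/∂p_{FlexHub} = 307 − 8p_{FlexHub} + p_{IronWorks} = 0 ⇒ p_{FlexHub} = 38.375 + 0.125p_{IronWorks}.
At p_{IronWorks} = 85: p_{FlexHub} = 38.375 + 0.125·85 = 49.

49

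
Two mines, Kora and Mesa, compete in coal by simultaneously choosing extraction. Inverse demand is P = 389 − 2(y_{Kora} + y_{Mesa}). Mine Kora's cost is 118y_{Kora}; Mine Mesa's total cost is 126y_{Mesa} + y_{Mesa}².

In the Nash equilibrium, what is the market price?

228

Mine Kora's profit: π = y_{Kora}(389 − 2(y_{Kora} + y_{Mesa})) − 118y_{Kora}.
∂π/∂y_{Kora} = 271 − 4y_{Kora} − 2y_{Mesa} = 0, so y_{Kora} = 67.75 − 0.5y_{Mesa}.
For Mesa: ∂π/∂y_{Mesa} = 263 − 6y_{Mesa} − 2y_{Kora} = 0 ⇒ y_{Mesa} = 263/6 − (1/3)y_{Kora}.
Plugging y_{Mesa} into Kora's best response: y_{Kora} = 67.75 − 0.5(263/6 − (1/3)y_{Kora}) ⇒ (5/6)y_{Kora} = 275/6, so y_{Kora} = 55.
Then y_{Mesa} = 263/6 − (1/3)·55 = 25.5.
Equilibrium price: P = 389 − 2·80.5 = 228.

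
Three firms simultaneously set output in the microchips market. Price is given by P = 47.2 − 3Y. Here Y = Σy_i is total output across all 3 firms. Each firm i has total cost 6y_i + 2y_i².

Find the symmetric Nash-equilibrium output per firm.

2.575

A representative firm's profit is π_i = y_i(47.2 − 3Y) − 6y_i − 2y_i², with Y = y_i + Σ_{j≠i} y_j.
First-order condition: 41.2 − 10y_i − 3Σ_{j≠i} y_j = 0.
In a symmetric equilibrium every firm chooses the same y, so Σ_{j≠i} y_j = 2y. The condition becomes 41.2 − 16y = 0, giving y = 41.2/16 = 2.575.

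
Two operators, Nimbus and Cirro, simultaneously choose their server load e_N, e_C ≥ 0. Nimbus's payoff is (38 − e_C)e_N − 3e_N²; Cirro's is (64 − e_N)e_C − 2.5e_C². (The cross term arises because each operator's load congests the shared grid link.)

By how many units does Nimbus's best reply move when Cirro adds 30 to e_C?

Expanding Nimbus's payoff: 38e_N − e_Ce_N − 3e_N².
∂π/∂e_N = 38 − e_C − 6e_N = 0, so e_N = 19/3 − (1/6)e_C.
The reaction-function slope is −1/6, so a 30-unit rise in e_C moves e_N by −1/6 × 30 = −5. Nimbus's best response falls — the actions are strategic substitutes.

-5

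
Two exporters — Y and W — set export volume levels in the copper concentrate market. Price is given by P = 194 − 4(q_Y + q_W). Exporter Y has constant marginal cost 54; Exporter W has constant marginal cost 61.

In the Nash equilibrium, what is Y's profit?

Exporter Y's profit: π = q_Y(194 − 4(q_Y + q_W)) − 54q_Y.
∂π/∂q_Y = 140 − 8q_Y − 4q_W = 0, so q_Y = 17.5 − 0.5q_W.
By the same steps for W: q_W = 16.625 − 0.5q_Y.
Plugging q_W into Y's best response: q_Y = 17.5 − 0.5(16.625 − 0.5q_Y) ⇒ 0.75q_Y = 9.1875, so q_Y = 12.25.
Then q_W = 16.625 − 0.5·12.25 = 10.5.
Price P = 194 − 4·22.75 = 103.
Y's profit: (103 − 54)·12.25 = 600.25.

600.25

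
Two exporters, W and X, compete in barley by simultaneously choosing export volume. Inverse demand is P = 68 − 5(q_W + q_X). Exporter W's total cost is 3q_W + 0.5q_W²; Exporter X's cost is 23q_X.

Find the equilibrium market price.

Exporter W's profit: π = q_W(68 − 5(q_W + q_X)) − 3q_W − 0.5q_W².
∂π/∂q_W = 65 − 11q_W − 5q_X = 0, so q_W = 65/11 − (5/11)q_X.
For X: ∂π/∂q_X = 45 − 10q_X − 5q_W = 0 ⇒ q_X = 4.5 − 0.5q_W.
Substituting the second reaction function into the first: q_W = 65/11 − (5/11)(4.5 − 0.5q_W), which gives (17/22)q_W = 85/22 ⇒ q_W = 5.
Then q_X = 4.5 − 0.5·5 = 2.
Equilibrium price: P = 68 − 5·7 = 33.

33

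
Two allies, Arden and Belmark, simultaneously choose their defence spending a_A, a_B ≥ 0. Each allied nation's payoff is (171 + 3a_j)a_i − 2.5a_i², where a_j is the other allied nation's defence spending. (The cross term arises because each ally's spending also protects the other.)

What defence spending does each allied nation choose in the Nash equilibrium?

Arden's payoff is (171 + 3a_B)a_A − 2.5a_A².
∂π/∂a_A = 171 + 3a_B − 5a_A = 0, so a_A = 34.2 + 0.6a_B.
The game is symmetric, so in equilibrium a_B = a_A: the reaction function gives 0.4a_A = 34.2, hence a_A = 85.5.

85.5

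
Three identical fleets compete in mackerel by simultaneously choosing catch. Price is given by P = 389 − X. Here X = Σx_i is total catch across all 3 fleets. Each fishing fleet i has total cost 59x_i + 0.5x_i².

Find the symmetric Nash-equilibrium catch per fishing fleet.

A representative fishing fleet's profit is π_i = x_i(389 − X) − 59x_i − 0.5x_i², with X = x_i + Σ_{j≠i} x_j.
First-order condition: 330 − 3x_i − Σ_{j≠i} x_j = 0.
With identical fishing fleets, set every x_j = x: then 330 − 3x − 2x = 0, i.e. x = 330/5 = 66.

66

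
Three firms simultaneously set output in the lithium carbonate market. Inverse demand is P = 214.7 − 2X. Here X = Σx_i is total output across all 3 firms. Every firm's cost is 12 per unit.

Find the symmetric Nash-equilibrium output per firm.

25.3375

A representative firm's profit is π_i = x_i(214.7 − 2X) − 12x_i, with X = x_i + Σ_{j≠i} x_j.
First-order condition: 202.7 − 4x_i − 2Σ_{j≠i} x_j = 0.
Imposing symmetry (x_j = x for all j) turns Σ_{j≠i} x_j into 2x, so 202.7 = 8x and x = 25.3375.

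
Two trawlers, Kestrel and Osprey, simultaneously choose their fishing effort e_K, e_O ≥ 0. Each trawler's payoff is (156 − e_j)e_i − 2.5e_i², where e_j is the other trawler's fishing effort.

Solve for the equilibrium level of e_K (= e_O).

26

Kestrel's payoff is (156 − e_O)e_K − 2.5e_K².
∂π/∂e_K = 156 − e_O − 5e_K = 0, so e_K = 31.2 − 0.2e_O.
The game is symmetric, so in equilibrium e_O = e_K: the reaction function gives 1.2e_K = 31.2, hence e_K = 26.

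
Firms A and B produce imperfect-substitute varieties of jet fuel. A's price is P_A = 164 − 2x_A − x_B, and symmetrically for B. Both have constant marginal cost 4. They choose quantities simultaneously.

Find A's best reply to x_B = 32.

32

Firm A's profit: π = x_A(164 − 2x_A − x_B) − 4x_A.
∂π/∂x_A = 160 − 4x_A − x_B = 0 ⇒ x_A = 40 − 0.25x_B.
At x_B = 32: x_A = 40 − 0.25·32 = 32.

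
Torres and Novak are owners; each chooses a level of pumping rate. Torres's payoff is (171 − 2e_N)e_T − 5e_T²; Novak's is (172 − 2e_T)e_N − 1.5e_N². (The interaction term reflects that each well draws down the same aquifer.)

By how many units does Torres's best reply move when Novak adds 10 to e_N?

Expanding Torres's payoff: 171e_T − 2e_Ne_T − 5e_T².
∂π/∂e_T = 171 − 2e_N − 10e_T = 0, so e_T = 17.1 − 0.2e_N.
The reaction-function slope is −0.2, so a 10-unit rise in e_N moves e_T by −0.2 × 10 = −2. Torres's best response falls — the actions are strategic substitutes.

-2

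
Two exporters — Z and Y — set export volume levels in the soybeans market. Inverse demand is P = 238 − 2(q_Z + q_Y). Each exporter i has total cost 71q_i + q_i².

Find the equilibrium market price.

Exporter Z's profit: π = q_Z(238 − 2(q_Z + q_Y)) − 71q_Z − q_Z².
∂π/∂q_Z = 167 − 6q_Z − 2q_Y = 0, so q_Z = 167/6 − (1/3)q_Y.
By symmetry q_Y = q_Z; substituting into the reaction function, (4/3)q_Z = 167/6 and q_Z = 20.875.
Equilibrium price: P = 238 − 2·41.75 = 154.5.

154.5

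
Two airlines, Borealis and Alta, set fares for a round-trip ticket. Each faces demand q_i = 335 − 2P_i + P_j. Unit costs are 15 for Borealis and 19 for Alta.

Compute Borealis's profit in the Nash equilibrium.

Borealis's profit: π = (P_{Borealis} − 15)(335 − 2P_{Borealis} + P_{Alta}).
∂π/∂P_{Borealis} = 365 − 4P_{Borealis} + P_{Alta} = 0 ⇒ P_{Borealis} = 91.25 + 0.25P_{Alta}.
Similarly P_{Alta} = 93.25 + 0.25P_{Borealis}.
Plugging P_{Alta} into Borealis's best response: P_{Borealis} = 91.25 + 0.25(93.25 + 0.25P_{Borealis}) ⇒ 0.9375P_{Borealis} = 114.5625, so P_{Borealis} = 122.2.
Then P_{Alta} = 93.25 + 0.25·122.2 = 123.8.
q_{Borealis} = 335 − 2·122.2 + 123.8 = 214.4.
Profit = (122.2 − 15)·214.4 = 22983.68.

22983.68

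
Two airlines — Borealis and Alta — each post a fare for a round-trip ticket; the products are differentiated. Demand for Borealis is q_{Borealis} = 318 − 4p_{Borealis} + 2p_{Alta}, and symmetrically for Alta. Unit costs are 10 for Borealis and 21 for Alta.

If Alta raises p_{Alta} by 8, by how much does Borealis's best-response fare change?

Borealis's profit: π = (p_{Borealis} − 10)(318 − 4p_{Borealis} + 2p_{Alta}).
∂π/∂p_{Borealis} = 358 − 8p_{Borealis} + 2p_{Alta} = 0 ⇒ p_{Borealis} = 44.75 + 0.25p_{Alta}.
The reaction-function slope is 0.25, so an 8-unit rise in p_{Alta} moves p_{Borealis} by 0.25 × 8 = 2. Borealis's best response rises — the actions are strategic complements.

2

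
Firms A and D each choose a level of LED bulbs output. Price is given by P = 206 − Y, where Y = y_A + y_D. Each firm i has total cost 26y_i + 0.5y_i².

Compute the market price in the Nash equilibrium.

Firm A's profit: π = y_A(206 − (y_A + y_D)) − 26y_A − 0.5y_A².
∂π/∂y_A = 180 − 3y_A − y_D = 0, so y_A = 60 − (1/3)y_D.
Setting y_A = y_D in the reaction function: y_A = 60 − (1/3)y_A, so y_A = 60 / (4/3) = 45.
Equilibrium price: P = 206 − 90 = 116.

116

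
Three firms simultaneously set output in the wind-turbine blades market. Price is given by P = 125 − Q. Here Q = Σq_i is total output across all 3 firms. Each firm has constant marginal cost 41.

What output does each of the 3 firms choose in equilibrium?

A representative firm's profit is π_i = q_i(125 − Q) − 41q_i, with Q = q_i + Σ_{j≠i} q_j.
First-order condition: 84 − 2q_i − Σ_{j≠i} q_j = 0.
In a symmetric equilibrium every firm chooses the same q, so Σ_{j≠i} q_j = 2q. The condition becomes 84 − 4q = 0, giving q = 84/4 = 21.

21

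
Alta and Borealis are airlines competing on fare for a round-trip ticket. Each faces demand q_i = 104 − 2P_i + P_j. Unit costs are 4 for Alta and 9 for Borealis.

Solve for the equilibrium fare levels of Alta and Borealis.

Alta's profit: π = (P_{Alta} − 4)(104 − 2P_{Alta} + P_{Borealis}).
∂π/∂P_{Alta} = 112 − 4P_{Alta} + P_{Borealis} = 0 ⇒ P_{Alta} = 28 + 0.25P_{Borealis}.
Similarly P_{Borealis} = 30.5 + 0.25P_{Alta}.
Substituting the second reaction function into the first: P_{Alta} = 28 + 0.25(30.5 + 0.25P_{Alta}), which gives 0.9375P_{Alta} = 35.625 ⇒ P_{Alta} = 38.
Then P_{Borealis} = 30.5 + 0.25·38 = 40.

38, 40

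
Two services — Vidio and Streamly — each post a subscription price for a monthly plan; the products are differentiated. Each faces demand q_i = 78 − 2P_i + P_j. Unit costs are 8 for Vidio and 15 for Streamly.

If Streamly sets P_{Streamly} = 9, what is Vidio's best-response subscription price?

25.75

Vidio's profit: π = (P_{Vidio} − 8)(78 − 2P_{Vidio} + P_{Streamly}).
∂π/∂P_{Vidio} = 94 − 4P_{Vidio} + P_{Streamly} = 0 ⇒ P_{Vidio} = 23.5 + 0.25P_{Streamly}.
At P_{Streamly} = 9: P_{Vidio} = 23.5 + 0.25·9 = 25.75.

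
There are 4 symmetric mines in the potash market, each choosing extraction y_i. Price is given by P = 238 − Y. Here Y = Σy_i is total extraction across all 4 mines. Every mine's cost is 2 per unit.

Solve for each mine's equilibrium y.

A representative mine's profit is π_i = y_i(238 − Y) − 2y_i, with Y = y_i + Σ_{j≠i} y_j.
First-order condition: 236 − 2y_i − Σ_{j≠i} y_j = 0.
With identical mines, set every y_j = y: then 236 − 2y − 3y = 0, i.e. y = 236/5 = 47.2.

47.2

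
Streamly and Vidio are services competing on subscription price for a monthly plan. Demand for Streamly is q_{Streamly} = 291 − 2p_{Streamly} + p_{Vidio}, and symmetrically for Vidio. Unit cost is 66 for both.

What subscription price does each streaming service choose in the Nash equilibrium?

Streamly's profit: π = (p_{Streamly} − 66)(291 − 2p_{Streamly} + p_{Vidio}).
∂π/∂p_{Streamly} = 423 − 4p_{Streamly} + p_{Vidio} = 0 ⇒ p_{Streamly} = 105.75 + 0.25p_{Vidio}.
The game is symmetric, so in equilibrium p_{Vidio} = p_{Streamly}: the reaction function gives 0.75p_{Streamly} = 105.75, hence p_{Streamly} = 141.

141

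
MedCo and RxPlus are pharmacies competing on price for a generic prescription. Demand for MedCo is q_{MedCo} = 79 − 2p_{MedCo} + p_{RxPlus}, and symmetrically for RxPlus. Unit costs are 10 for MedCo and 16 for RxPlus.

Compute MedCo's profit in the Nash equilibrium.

1132.88

MedCo's profit: π = (p_{MedCo} − 10)(79 − 2p_{MedCo} + p_{RxPlus}).
∂π/∂p_{MedCo} = 99 − 4p_{MedCo} + p_{RxPlus} = 0 ⇒ p_{MedCo} = 24.75 + 0.25p_{RxPlus}.
Similarly p_{RxPlus} = 27.75 + 0.25p_{MedCo}.
Substituting the second reaction function into the first: p_{MedCo} = 24.75 + 0.25(27.75 + 0.25p_{MedCo}), which gives 0.9375p_{MedCo} = 31.6875 ⇒ p_{MedCo} = 33.8.
Then p_{RxPlus} = 27.75 + 0.25·33.8 = 36.2.
q_{MedCo} = 79 − 2·33.8 + 36.2 = 47.6.
Profit = (33.8 − 10)·47.6 = 1132.88.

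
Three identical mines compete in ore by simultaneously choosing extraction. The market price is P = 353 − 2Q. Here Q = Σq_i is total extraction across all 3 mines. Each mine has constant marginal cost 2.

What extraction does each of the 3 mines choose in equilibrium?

A representative mine's profit is π_i = q_i(353 − 2Q) − 2q_i, with Q = q_i + Σ_{j≠i} q_j.
First-order condition: 351 − 4q_i − 2Σ_{j≠i} q_j = 0.
In a symmetric equilibrium every mine chooses the same q, so Σ_{j≠i} q_j = 2q. The condition becomes 351 − 8q = 0, giving q = 351/8 = 43.875.

43.875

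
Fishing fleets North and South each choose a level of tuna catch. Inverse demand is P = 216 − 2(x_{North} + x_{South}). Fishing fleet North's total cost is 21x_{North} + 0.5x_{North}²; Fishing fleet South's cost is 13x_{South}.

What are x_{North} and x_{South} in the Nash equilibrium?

Fishing fleet North's profit: π = x_{North}(216 − 2(x_{North} + x_{South})) − 21x_{North} − 0.5x_{North}².
∂π/∂x_{North} = 195 − 5x_{North} − 2x_{South} = 0, so x_{North} = 39 − 0.4x_{South}.
For South: ∂π/∂x_{South} = 203 − 4x_{South} − 2x_{North} = 0 ⇒ x_{South} = 50.75 − 0.5x_{North}.
Plugging x_{South} into North's best response: x_{North} = 39 − 0.4(50.75 − 0.5x_{North}) ⇒ 0.8x_{North} = 18.7, so x_{North} = 23.375.
Then x_{South} = 50.75 − 0.5·23.375 = 39.0625.

23.375, 39.0625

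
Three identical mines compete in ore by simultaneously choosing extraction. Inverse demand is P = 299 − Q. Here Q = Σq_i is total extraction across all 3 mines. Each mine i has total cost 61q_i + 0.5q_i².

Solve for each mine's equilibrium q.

A representative mine's profit is π_i = q_i(299 − Q) − 61q_i − 0.5q_i², with Q = q_i + Σ_{j≠i} q_j.
First-order condition: 238 − 3q_i − Σ_{j≠i} q_j = 0.
With identical mines, set every q_j = q: then 238 − 3q − 2q = 0, i.e. q = 238/5 = 47.6.

47.6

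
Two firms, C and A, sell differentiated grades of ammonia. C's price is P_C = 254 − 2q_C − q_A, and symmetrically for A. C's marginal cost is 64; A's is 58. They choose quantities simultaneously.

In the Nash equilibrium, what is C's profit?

2827.52

Firm C's profit: π = q_C(254 − 2q_C − q_A) − 64q_C.
∂π/∂q_C = 190 − 4q_C − q_A = 0 ⇒ q_C = 47.5 − 0.25q_A.
Similarly q_A = 49 − 0.25q_C.
Plugging q_A into C's best response: q_C = 47.5 − 0.25(49 − 0.25q_C) ⇒ 0.9375q_C = 35.25, so q_C = 37.6.
Then q_A = 49 − 0.25·37.6 = 39.6.
P_C = 254 − 2·37.6 − 39.6 = 139.2.
Profit = (139.2 − 64)·37.6 = 2827.52.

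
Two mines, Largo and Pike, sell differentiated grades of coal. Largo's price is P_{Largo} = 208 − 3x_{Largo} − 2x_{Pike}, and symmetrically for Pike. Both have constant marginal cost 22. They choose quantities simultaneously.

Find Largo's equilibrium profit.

Mine Largo's profit: π = x_{Largo}(208 − 3x_{Largo} − 2x_{Pike}) − 22x_{Largo}.
∂π/∂x_{Largo} = 186 − 6x_{Largo} − 2x_{Pike} = 0 ⇒ x_{Largo} = 31 − (1/3)x_{Pike}.
Setting x_{Largo} = x_{Pike} in the reaction function: x_{Largo} = 31 − (1/3)x_{Largo}, so x_{Largo} = 31 / (4/3) = 23.25.
P_{Largo} = 208 − 3·23.25 − 2·23.25 = 91.75.
Profit = (91.75 − 22)·23.25 = 1621.6875.

1621.6875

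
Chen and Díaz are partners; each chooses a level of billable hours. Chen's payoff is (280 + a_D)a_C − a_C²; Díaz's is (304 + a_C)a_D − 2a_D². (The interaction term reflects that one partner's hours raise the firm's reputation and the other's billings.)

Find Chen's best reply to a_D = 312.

296

Expanding Chen's payoff: 280a_C + a_Da_C − a_C².
∂π/∂a_C = 280 + a_D − 2a_C = 0, so a_C = 140 + 0.5a_D.
At a_D = 312: a_C = 140 + 0.5·312 = 296.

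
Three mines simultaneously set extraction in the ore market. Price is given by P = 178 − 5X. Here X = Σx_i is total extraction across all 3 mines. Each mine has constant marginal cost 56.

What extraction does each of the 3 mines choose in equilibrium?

A representative mine's profit is π_i = x_i(178 − 5X) − 56x_i, with X = x_i + Σ_{j≠i} x_j.
First-order condition: 122 − 10x_i − 5Σ_{j≠i} x_j = 0.
Imposing symmetry (x_j = x for all j) turns Σ_{j≠i} x_j into 2x, so 122 = 20x and x = 6.1.

6.1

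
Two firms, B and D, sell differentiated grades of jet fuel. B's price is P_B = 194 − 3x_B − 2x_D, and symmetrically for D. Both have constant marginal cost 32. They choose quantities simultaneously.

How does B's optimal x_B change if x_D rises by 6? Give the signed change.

-2

Firm B's profit: π = x_B(194 − 3x_B − 2x_D) − 32x_B.
∂π/∂x_B = 162 − 6x_B − 2x_D = 0 ⇒ x_B = 27 − (1/3)x_D.
The reaction-function slope is −1/3, so a 6-unit rise in x_D moves x_B by −1/3 × 6 = −2. B's best response falls — the actions are strategic substitutes.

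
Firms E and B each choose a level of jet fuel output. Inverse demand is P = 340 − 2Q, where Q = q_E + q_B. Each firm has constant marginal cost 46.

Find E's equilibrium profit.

4802

Firm E's profit: π = q_E(340 − 2(q_E + q_B)) − 46q_E.
∂π/∂q_E = 294 − 4q_E − 2q_B = 0, so q_E = 73.5 − 0.5q_B.
The game is symmetric, so in equilibrium q_B = q_E: the reaction function gives 1.5q_E = 73.5, hence q_E = 49.
Price P = 340 − 2·98 = 144.
E's profit: (144 − 46)·49 = 4802.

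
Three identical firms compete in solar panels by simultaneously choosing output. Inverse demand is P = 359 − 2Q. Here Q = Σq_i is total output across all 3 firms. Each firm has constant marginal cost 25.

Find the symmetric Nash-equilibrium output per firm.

A representative firm's profit is π_i = q_i(359 − 2Q) − 25q_i, with Q = q_i + Σ_{j≠i} q_j.
First-order condition: 334 − 4q_i − 2Σ_{j≠i} q_j = 0.
In a symmetric equilibrium every firm chooses the same q, so Σ_{j≠i} q_j = 2q. The condition becomes 334 − 8q = 0, giving q = 334/8 = 41.75.

41.75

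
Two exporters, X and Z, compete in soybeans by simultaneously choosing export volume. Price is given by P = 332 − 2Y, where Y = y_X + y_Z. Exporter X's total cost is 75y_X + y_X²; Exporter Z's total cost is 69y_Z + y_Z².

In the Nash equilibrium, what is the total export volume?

65

Exporter X's profit: π = y_X(332 − 2(y_X + y_Z)) − 75y_X − y_X².
∂π/∂y_X = 257 − 6y_X − 2y_Z = 0, so y_X = 257/6 − (1/3)y_Z.
By the same steps for Z: y_Z = 263/6 − (1/3)y_X.
Substituting the second reaction function into the first: y_X = 257/6 − (1/3)(263/6 − (1/3)y_X), which gives (8/9)y_X = 254/9 ⇒ y_X = 31.75.
Then y_Z = 263/6 − (1/3)·31.75 = 33.25.
Total export volume: 31.75 + 33.25 = 65.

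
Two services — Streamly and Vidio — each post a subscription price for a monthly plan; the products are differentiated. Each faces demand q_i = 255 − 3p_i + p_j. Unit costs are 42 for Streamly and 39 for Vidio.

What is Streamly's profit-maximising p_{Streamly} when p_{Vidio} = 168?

Streamly's profit: π = (p_{Streamly} − 42)(255 − 3p_{Streamly} + p_{Vidio}).
∂π/∂p_{Streamly} = 381 − 6p_{Streamly} + p_{Vidio} = 0 ⇒ p_{Streamly} = 63.5 + (1/6)p_{Vidio}.
At p_{Vidio} = 168: p_{Streamly} = 63.5 + (1/6)·168 = 91.5.

91.5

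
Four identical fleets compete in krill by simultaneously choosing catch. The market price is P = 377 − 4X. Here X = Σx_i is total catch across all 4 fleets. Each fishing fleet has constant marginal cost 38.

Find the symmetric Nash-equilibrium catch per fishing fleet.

16.95

A representative fishing fleet's profit is π_i = x_i(377 − 4X) − 38x_i, with X = x_i + Σ_{j≠i} x_j.
First-order condition: 339 − 8x_i − 4Σ_{j≠i} x_j = 0.
In a symmetric equilibrium every fishing fleet chooses the same x, so Σ_{j≠i} x_j = 3x. The condition becomes 339 − 20x = 0, giving x = 339/20 = 16.95.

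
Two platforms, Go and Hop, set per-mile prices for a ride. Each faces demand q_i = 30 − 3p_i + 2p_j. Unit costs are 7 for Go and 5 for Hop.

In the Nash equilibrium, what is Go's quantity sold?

Go's profit: π = (p_{Go} − 7)(30 − 3p_{Go} + 2p_{Hop}).
∂π/∂p_{Go} = 51 − 6p_{Go} + 2p_{Hop} = 0 ⇒ p_{Go} = 8.5 + (1/3)p_{Hop}.
Similarly p_{Hop} = 7.5 + (1/3)p_{Go}.
Plugging p_{Hop} into Go's best response: p_{Go} = 8.5 + (1/3)(7.5 + (1/3)p_{Go}) ⇒ (8/9)p_{Go} = 11, so p_{Go} = 12.375.
Then p_{Hop} = 7.5 + (1/3)·12.375 = 11.625.
q_{Go} = 30 − 3·12.375 + 2·11.625 = 16.125.

16.125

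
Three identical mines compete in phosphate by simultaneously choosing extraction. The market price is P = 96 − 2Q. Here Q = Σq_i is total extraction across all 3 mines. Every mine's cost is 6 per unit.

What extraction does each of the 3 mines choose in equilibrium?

A representative mine's profit is π_i = q_i(96 − 2Q) − 6q_i, with Q = q_i + Σ_{j≠i} q_j.
First-order condition: 90 − 4q_i − 2Σ_{j≠i} q_j = 0.
With identical mines, set every q_j = q: then 90 − 4q − 4q = 0, i.e. q = 90/8 = 11.25.

11.25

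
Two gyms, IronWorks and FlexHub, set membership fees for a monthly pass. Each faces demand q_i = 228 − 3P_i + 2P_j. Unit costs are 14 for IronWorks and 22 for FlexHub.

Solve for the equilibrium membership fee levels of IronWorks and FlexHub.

IronWorks's profit: π = (P_{IronWorks} − 14)(228 − 3P_{IronWorks} + 2P_{FlexHub}).
∂π/∂P_{IronWorks} = 270 − 6P_{IronWorks} + 2P_{FlexHub} = 0 ⇒ P_{IronWorks} = 45 + (1/3)P_{FlexHub}.
Similarly P_{FlexHub} = 49 + (1/3)P_{IronWorks}.
Solving the two reaction functions simultaneously: (1 − (1/3)(1/3))P_{IronWorks} = 45 + (1/3)·49, so (8/9)P_{IronWorks} = 184/3 and P_{IronWorks} = 69.
Then P_{FlexHub} = 49 + (1/3)·69 = 72.

69, 72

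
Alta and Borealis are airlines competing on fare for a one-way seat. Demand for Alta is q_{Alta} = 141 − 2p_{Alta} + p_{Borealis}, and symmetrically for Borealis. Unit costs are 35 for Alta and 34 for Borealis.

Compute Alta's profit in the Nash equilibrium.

2478.08

Alta's profit: π = (p_{Alta} − 35)(141 − 2p_{Alta} + p_{Borealis}).
∂π/∂p_{Alta} = 211 − 4p_{Alta} + p_{Borealis} = 0 ⇒ p_{Alta} = 52.75 + 0.25p_{Borealis}.
Similarly p_{Borealis} = 52.25 + 0.25p_{Alta}.
Solving the two reaction functions simultaneously: (1 − (0.25)(0.25))p_{Alta} = 52.75 + 0.25·52.25, so 0.9375p_{Alta} = 65.8125 and p_{Alta} = 70.2.
Then p_{Borealis} = 52.25 + 0.25·70.2 = 69.8.
q_{Alta} = 141 − 2·70.2 + 69.8 = 70.4.
Profit = (70.2 − 35)·70.4 = 2478.08.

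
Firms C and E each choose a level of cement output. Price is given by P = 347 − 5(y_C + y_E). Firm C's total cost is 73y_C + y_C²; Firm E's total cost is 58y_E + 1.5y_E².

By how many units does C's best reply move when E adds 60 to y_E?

-25

Firm C's profit: π = y_C(347 − 5(y_C + y_E)) − 73y_C − y_C².
∂π/∂y_C = 274 − 12y_C − 5y_E = 0, so y_C = 137/6 − (5/12)y_E.
The reaction-function slope is −5/12, so a 60-unit rise in y_E moves y_C by −5/12 × 60 = −25. C's best response falls — the actions are strategic substitutes.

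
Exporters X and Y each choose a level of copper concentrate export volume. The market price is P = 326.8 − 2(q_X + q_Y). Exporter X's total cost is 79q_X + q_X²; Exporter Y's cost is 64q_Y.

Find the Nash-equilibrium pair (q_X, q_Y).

23.28, 54.06

Exporter X's profit: π = q_X(326.8 − 2(q_X + q_Y)) − 79q_X − q_X².
∂π/∂q_X = 247.8 − 6q_X − 2q_Y = 0, so q_X = 41.3 − (1/3)q_Y.
For Y: ∂π/∂q_Y = 262.8 − 4q_Y − 2q_X = 0 ⇒ q_Y = 65.7 − 0.5q_X.
Solving the two reaction functions simultaneously: (1 − (−1/3)(−0.5))q_X = 41.3 − (1/3)·65.7, so (5/6)q_X = 19.4 and q_X = 23.28.
Then q_Y = 65.7 − 0.5·23.28 = 54.06.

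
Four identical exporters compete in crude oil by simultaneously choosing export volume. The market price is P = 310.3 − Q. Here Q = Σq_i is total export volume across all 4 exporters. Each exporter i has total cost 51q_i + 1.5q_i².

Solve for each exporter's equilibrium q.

A representative exporter's profit is π_i = q_i(310.3 − Q) − 51q_i − 1.5q_i², with Q = q_i + Σ_{j≠i} q_j.
First-order condition: 259.3 − 5q_i − Σ_{j≠i} q_j = 0.
In a symmetric equilibrium every exporter chooses the same q, so Σ_{j≠i} q_j = 3q. The condition becomes 259.3 − 8q = 0, giving q = 259.3/8 = 32.4125.

32.4125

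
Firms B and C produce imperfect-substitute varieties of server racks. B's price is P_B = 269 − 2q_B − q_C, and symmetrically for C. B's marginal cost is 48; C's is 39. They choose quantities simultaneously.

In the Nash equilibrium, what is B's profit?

3801.92

Firm B's profit: π = q_B(269 − 2q_B − q_C) − 48q_B.
∂π/∂q_B = 221 − 4q_B − q_C = 0 ⇒ q_B = 55.25 − 0.25q_C.
Similarly q_C = 57.5 − 0.25q_B.
Substituting the second reaction function into the first: q_B = 55.25 − 0.25(57.5 − 0.25q_B), which gives 0.9375q_B = 40.875 ⇒ q_B = 43.6.
Then q_C = 57.5 − 0.25·43.6 = 46.6.
P_B = 269 − 2·43.6 − 46.6 = 135.2.
Profit = (135.2 − 48)·43.6 = 3801.92.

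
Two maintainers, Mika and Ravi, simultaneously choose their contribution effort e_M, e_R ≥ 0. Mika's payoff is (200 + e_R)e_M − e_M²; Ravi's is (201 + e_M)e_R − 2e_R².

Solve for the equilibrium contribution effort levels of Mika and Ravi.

143, 86

Expanding Mika's payoff: 200e_M + e_Re_M − e_M².
∂π/∂e_M = 200 + e_R − 2e_M = 0, so e_M = 100 + 0.5e_R.
Likewise for Ravi: e_R = 50.25 + 0.25e_M.
Solving the two reaction functions simultaneously: (1 − (0.5)(0.25))e_M = 100 + 0.5·50.25, so 0.875e_M = 125.125 and e_M = 143.
Then e_R = 50.25 + 0.25·143 = 86.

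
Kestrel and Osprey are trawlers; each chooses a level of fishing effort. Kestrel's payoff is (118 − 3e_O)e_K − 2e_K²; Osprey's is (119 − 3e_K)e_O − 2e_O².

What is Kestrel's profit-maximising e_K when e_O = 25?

10.75

Expanding Kestrel's payoff: 118e_K − 3e_Oe_K − 2e_K².
∂π/∂e_K = 118 − 3e_O − 4e_K = 0, so e_K = 29.5 − 0.75e_O.
At e_O = 25: e_K = 29.5 − 0.75·25 = 10.75.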